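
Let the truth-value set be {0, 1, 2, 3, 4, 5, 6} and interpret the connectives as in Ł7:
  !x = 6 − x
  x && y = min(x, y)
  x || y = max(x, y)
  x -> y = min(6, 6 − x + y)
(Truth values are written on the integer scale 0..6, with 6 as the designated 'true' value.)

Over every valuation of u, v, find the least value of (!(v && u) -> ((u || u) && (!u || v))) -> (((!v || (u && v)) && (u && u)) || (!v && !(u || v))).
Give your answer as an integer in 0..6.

3

Take u = 3, v = 3:
v && u = 3 && 3 = 3
!(v && u) = !3 = 3
u || u = 3 || 3 = 3
!u = !3 = 3
!u || v = 3 || 3 = 3
(u || u) && (!u || v) = 3 && 3 = 3
!(v && u) -> ((u || u) && (!u || v)) = 3 -> 3 = 6
!v = !3 = 3
u && v = 3 && 3 = 3
!v || (u && v) = 3 || 3 = 3
u && u = 3 && 3 = 3
(!v || (u && v)) && (u && u) = 3 && 3 = 3
!v = !3 = 3
u || v = 3 || 3 = 3
!(u || v) = !3 = 3
!v && !(u || v) = 3 && 3 = 3
((!v || (u && v)) && (u && u)) || (!v && !(u || v)) = 3 || 3 = 3
(!(v && u) -> ((u || u) && (!u || v))) -> (((!v || (u && v)) && (u && u)) || (!v && !(u || v))) = 6 -> 3 = 3
No assignment yields a value below 3, so this is the minimum.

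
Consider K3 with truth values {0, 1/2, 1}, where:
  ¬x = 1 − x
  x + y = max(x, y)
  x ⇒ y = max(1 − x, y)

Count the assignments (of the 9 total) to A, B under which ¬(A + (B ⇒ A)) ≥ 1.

1

A = 0, B = 0 ↦ 0  <
A = 0, B = 1/2 ↦ 1/2  <
A = 0, B = 1 ↦ 1  ≥
A = 1/2, B = 0 ↦ 0  <
A = 1/2, B = 1/2 ↦ 1/2  <
A = 1/2, B = 1 ↦ 1/2  <
A = 1, B = 0 ↦ 0  <
A = 1, B = 1/2 ↦ 0  <
A = 1, B = 1 ↦ 0  <
So 1 of the 9 assignments meets the threshold.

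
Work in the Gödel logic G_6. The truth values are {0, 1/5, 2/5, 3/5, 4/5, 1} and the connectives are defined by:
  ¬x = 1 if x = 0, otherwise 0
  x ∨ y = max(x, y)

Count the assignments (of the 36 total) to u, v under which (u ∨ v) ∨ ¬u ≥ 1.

16

value 1: 16 assignments (counts)
value 4/5: 8 assignments
value 3/5: 6 assignments
value 2/5: 4 assignments
value 1/5: 2 assignments
So 16 of the 36 assignments meet the threshold.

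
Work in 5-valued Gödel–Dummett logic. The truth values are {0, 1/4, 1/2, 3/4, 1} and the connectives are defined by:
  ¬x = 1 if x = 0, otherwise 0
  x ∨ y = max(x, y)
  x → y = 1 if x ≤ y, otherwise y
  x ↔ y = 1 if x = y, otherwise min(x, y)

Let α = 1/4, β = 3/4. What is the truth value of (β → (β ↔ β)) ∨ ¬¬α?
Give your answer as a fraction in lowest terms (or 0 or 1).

1

β ↔ β = 3/4 ↔ 3/4 = 1
β → (β ↔ β) = 3/4 → 1 = 1
¬α = ¬1/4 = 0
¬¬α = ¬0 = 1
(β → (β ↔ β)) ∨ ¬¬α = 1 ∨ 1 = 1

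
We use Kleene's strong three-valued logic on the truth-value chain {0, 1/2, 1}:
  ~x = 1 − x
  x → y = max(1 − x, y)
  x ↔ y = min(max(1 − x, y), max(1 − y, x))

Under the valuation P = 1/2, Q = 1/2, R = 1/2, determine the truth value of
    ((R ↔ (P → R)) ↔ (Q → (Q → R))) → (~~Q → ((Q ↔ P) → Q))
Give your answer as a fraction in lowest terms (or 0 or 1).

P → R = 1/2 → 1/2 = 1/2
R ↔ (P → R) = 1/2 ↔ 1/2 = 1/2
Q → R = 1/2 → 1/2 = 1/2
Q → (Q → R) = 1/2 → 1/2 = 1/2
(R ↔ (P → R)) ↔ (Q → (Q → R)) = 1/2 ↔ 1/2 = 1/2
~Q = ~1/2 = 1/2
~~Q = ~1/2 = 1/2
Q ↔ P = 1/2 ↔ 1/2 = 1/2
(Q ↔ P) → Q = 1/2 → 1/2 = 1/2
~~Q → ((Q ↔ P) → Q) = 1/2 → 1/2 = 1/2
((R ↔ (P → R)) ↔ (Q → (Q → R))) → (~~Q → ((Q ↔ P) → Q)) = 1/2 → 1/2 = 1/2

1/2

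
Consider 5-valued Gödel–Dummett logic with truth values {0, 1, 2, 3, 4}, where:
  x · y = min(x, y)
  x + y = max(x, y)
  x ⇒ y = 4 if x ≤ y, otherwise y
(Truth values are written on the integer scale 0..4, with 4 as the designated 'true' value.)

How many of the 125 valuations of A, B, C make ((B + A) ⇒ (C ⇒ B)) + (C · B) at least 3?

value 4: 95 assignments (counts)
value 3: 1 assignment (counts)
value 2: 4 assignments
value 1: 9 assignments
value 0: 16 assignments
So 96 of the 125 assignments meet the threshold.

96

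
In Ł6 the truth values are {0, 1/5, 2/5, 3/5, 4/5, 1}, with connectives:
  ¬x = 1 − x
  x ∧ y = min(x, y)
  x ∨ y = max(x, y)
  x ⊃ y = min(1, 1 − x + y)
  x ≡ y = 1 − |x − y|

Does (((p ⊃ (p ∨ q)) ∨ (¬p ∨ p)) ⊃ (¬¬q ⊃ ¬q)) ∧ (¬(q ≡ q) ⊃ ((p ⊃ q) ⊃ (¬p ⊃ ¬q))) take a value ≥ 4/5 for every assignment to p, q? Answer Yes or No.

No

Counterexample: take p = 0, q = 4/5.
p ∨ q = 0 ∨ 4/5 = 4/5
p ⊃ (p ∨ q) = 0 ⊃ 4/5 = 1
¬p = ¬0 = 1
¬p ∨ p = 1 ∨ 0 = 1
(p ⊃ (p ∨ q)) ∨ (¬p ∨ p) = 1 ∨ 1 = 1
¬q = ¬4/5 = 1/5
¬¬q = ¬1/5 = 4/5
¬q = ¬4/5 = 1/5
¬¬q ⊃ ¬q = 4/5 ⊃ 1/5 = 2/5
((p ⊃ (p ∨ q)) ∨ (¬p ∨ p)) ⊃ (¬¬q ⊃ ¬q) = 1 ⊃ 2/5 = 2/5
q ≡ q = 4/5 ≡ 4/5 = 1
¬(q ≡ q) = ¬1 = 0
p ⊃ q = 0 ⊃ 4/5 = 1
¬p = ¬0 = 1
¬q = ¬4/5 = 1/5
¬p ⊃ ¬q = 1 ⊃ 1/5 = 1/5
(p ⊃ q) ⊃ (¬p ⊃ ¬q) = 1 ⊃ 1/5 = 1/5
¬(q ≡ q) ⊃ ((p ⊃ q) ⊃ (¬p ⊃ ¬q)) = 0 ⊃ 1/5 = 1
(((p ⊃ (p ∨ q)) ∨ (¬p ∨ p)) ⊃ (¬¬q ⊃ ¬q)) ∧ (¬(q ≡ q) ⊃ ((p ⊃ q) ⊃ (¬p ⊃ ¬q))) = 2/5 ∧ 1 = 2/5
This gives 2/5, which is below 4/5.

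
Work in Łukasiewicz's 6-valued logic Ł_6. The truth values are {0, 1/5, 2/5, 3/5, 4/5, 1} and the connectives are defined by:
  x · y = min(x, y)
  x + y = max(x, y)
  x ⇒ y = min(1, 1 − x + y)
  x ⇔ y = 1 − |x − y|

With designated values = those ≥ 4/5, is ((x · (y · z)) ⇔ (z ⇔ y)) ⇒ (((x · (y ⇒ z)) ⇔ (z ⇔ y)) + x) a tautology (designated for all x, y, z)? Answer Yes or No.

Counterexample: take x = 2/5, y = 0, z = 1.
y · z = 0 · 1 = 0
x · (y · z) = 2/5 · 0 = 0
z ⇔ y = 1 ⇔ 0 = 0
(x · (y · z)) ⇔ (z ⇔ y) = 0 ⇔ 0 = 1
y ⇒ z = 0 ⇒ 1 = 1
x · (y ⇒ z) = 2/5 · 1 = 2/5
z ⇔ y = 1 ⇔ 0 = 0
(x · (y ⇒ z)) ⇔ (z ⇔ y) = 2/5 ⇔ 0 = 3/5
((x · (y ⇒ z)) ⇔ (z ⇔ y)) + x = 3/5 + 2/5 = 3/5
((x · (y · z)) ⇔ (z ⇔ y)) ⇒ (((x · (y ⇒ z)) ⇔ (z ⇔ y)) + x) = 1 ⇒ 3/5 = 3/5
This gives 3/5, which is below 4/5.

No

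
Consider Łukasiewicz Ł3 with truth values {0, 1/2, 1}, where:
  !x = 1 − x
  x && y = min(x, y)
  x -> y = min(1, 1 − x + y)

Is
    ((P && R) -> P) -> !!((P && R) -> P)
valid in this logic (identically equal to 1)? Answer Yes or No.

Yes

P = 0, R = 0 ↦ 1
P = 0, R = 1/2 ↦ 1
P = 0, R = 1 ↦ 1
P = 1/2, R = 0 ↦ 1
P = 1/2, R = 1/2 ↦ 1
P = 1/2, R = 1 ↦ 1
P = 1, R = 0 ↦ 1
P = 1, R = 1/2 ↦ 1
P = 1, R = 1 ↦ 1
Every assignment gives a value ≥ 1.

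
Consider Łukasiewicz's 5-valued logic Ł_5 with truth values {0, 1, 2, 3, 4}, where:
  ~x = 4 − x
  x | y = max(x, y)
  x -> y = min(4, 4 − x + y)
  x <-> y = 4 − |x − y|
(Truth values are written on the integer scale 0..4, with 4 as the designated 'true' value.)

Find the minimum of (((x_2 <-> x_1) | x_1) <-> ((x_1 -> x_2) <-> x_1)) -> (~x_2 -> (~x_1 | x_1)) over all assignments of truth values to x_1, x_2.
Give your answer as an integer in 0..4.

3

Take x_1 = 2, x_2 = 1:
x_2 <-> x_1 = 1 <-> 2 = 3
(x_2 <-> x_1) | x_1 = 3 | 2 = 3
x_1 -> x_2 = 2 -> 1 = 3
(x_1 -> x_2) <-> x_1 = 3 <-> 2 = 3
((x_2 <-> x_1) | x_1) <-> ((x_1 -> x_2) <-> x_1) = 3 <-> 3 = 4
~x_2 = ~1 = 3
~x_1 = ~2 = 2
~x_1 | x_1 = 2 | 2 = 2
~x_2 -> (~x_1 | x_1) = 3 -> 2 = 3
(((x_2 <-> x_1) | x_1) <-> ((x_1 -> x_2) <-> x_1)) -> (~x_2 -> (~x_1 | x_1)) = 4 -> 3 = 3
No assignment yields a value below 3, so this is the minimum.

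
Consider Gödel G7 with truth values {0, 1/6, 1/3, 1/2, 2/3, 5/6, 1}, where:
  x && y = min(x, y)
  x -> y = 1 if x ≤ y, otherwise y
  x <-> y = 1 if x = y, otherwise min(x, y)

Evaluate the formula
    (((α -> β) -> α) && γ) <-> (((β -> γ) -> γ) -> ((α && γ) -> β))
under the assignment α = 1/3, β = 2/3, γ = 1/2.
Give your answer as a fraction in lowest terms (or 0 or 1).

α -> β = 1/3 -> 2/3 = 1
(α -> β) -> α = 1 -> 1/3 = 1/3
((α -> β) -> α) && γ = 1/3 && 1/2 = 1/3
β -> γ = 2/3 -> 1/2 = 1/2
(β -> γ) -> γ = 1/2 -> 1/2 = 1
α && γ = 1/3 && 1/2 = 1/3
(α && γ) -> β = 1/3 -> 2/3 = 1
((β -> γ) -> γ) -> ((α && γ) -> β) = 1 -> 1 = 1
(((α -> β) -> α) && γ) <-> (((β -> γ) -> γ) -> ((α && γ) -> β)) = 1/3 <-> 1 = 1/3

1/3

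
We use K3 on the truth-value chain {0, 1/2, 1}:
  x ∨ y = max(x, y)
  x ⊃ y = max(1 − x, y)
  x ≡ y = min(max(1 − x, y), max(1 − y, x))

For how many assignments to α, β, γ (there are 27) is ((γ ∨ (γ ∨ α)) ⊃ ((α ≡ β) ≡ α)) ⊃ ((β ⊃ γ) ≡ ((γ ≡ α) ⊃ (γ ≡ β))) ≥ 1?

11

value 1: 11 assignments (counts)
value 1/2: 15 assignments
value 0: 1 assignment
So 11 of the 27 assignments meet the threshold.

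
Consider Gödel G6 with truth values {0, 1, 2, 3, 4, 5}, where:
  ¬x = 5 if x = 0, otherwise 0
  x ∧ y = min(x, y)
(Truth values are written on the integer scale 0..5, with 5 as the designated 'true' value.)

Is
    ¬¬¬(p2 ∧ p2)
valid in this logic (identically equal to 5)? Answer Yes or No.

Counterexample: take p2 = 1.
p2 ∧ p2 = 1 ∧ 1 = 1
¬(p2 ∧ p2) = ¬1 = 0
¬¬(p2 ∧ p2) = ¬0 = 5
¬¬¬(p2 ∧ p2) = ¬5 = 0
This gives 0 ≠ 5.

No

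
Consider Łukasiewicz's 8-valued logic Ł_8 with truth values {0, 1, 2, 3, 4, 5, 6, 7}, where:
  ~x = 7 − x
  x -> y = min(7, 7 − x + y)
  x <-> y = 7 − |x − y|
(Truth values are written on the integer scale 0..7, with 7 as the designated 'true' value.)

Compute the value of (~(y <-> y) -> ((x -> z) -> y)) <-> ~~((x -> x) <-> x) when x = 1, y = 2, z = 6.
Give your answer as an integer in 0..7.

y <-> y = 2 <-> 2 = 7
~(y <-> y) = ~7 = 0
x -> z = 1 -> 6 = 7
(x -> z) -> y = 7 -> 2 = 2
~(y <-> y) -> ((x -> z) -> y) = 0 -> 2 = 7
x -> x = 1 -> 1 = 7
(x -> x) <-> x = 7 <-> 1 = 1
~((x -> x) <-> x) = ~1 = 6
~~((x -> x) <-> x) = ~6 = 1
(~(y <-> y) -> ((x -> z) -> y)) <-> ~~((x -> x) <-> x) = 7 <-> 1 = 1

1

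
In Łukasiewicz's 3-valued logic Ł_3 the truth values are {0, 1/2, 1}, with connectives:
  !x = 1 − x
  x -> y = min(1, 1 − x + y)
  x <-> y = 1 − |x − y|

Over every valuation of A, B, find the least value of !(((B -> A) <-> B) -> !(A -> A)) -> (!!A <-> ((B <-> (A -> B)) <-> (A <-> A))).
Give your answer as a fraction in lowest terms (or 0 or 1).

1/2

Take A = 0, B = 1/2:
B -> A = 1/2 -> 0 = 1/2
(B -> A) <-> B = 1/2 <-> 1/2 = 1
A -> A = 0 -> 0 = 1
!(A -> A) = !1 = 0
((B -> A) <-> B) -> !(A -> A) = 1 -> 0 = 0
!(((B -> A) <-> B) -> !(A -> A)) = !0 = 1
!A = !0 = 1
!!A = !1 = 0
A -> B = 0 -> 1/2 = 1
B <-> (A -> B) = 1/2 <-> 1 = 1/2
A <-> A = 0 <-> 0 = 1
(B <-> (A -> B)) <-> (A <-> A) = 1/2 <-> 1 = 1/2
!!A <-> ((B <-> (A -> B)) <-> (A <-> A)) = 0 <-> 1/2 = 1/2
!(((B -> A) <-> B) -> !(A -> A)) -> (!!A <-> ((B <-> (A -> B)) <-> (A <-> A))) = 1 -> 1/2 = 1/2
No assignment yields a value below 1/2, so this is the minimum.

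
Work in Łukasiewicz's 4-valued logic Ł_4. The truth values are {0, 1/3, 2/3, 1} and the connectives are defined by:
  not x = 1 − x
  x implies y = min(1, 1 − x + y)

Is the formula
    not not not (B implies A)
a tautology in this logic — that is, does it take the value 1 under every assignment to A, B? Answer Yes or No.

No

Counterexample: take A = 0, B = 0.
B implies A = 0 implies 0 = 1
not (B implies A) = not 1 = 0
not not (B implies A) = not 0 = 1
not not not (B implies A) = not 1 = 0
This gives 0 ≠ 1.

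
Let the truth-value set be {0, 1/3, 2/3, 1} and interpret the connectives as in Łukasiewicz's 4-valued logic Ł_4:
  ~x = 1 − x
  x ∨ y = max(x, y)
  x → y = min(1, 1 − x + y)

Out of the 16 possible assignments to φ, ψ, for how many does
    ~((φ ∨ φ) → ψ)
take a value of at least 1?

φ = 0, ψ = 0 ↦ 0  <
φ = 0, ψ = 1/3 ↦ 0  <
φ = 0, ψ = 2/3 ↦ 0  <
φ = 0, ψ = 1 ↦ 0  <
φ = 1/3, ψ = 0 ↦ 1/3  <
φ = 1/3, ψ = 1/3 ↦ 0  <
φ = 1/3, ψ = 2/3 ↦ 0  <
φ = 1/3, ψ = 1 ↦ 0  <
φ = 2/3, ψ = 0 ↦ 2/3  <
φ = 2/3, ψ = 1/3 ↦ 1/3  <
φ = 2/3, ψ = 2/3 ↦ 0  <
φ = 2/3, ψ = 1 ↦ 0  <
φ = 1, ψ = 0 ↦ 1  ≥
φ = 1, ψ = 1/3 ↦ 2/3  <
φ = 1, ψ = 2/3 ↦ 1/3  <
φ = 1, ψ = 1 ↦ 0  <
So 1 of the 16 assignments meets the threshold.

1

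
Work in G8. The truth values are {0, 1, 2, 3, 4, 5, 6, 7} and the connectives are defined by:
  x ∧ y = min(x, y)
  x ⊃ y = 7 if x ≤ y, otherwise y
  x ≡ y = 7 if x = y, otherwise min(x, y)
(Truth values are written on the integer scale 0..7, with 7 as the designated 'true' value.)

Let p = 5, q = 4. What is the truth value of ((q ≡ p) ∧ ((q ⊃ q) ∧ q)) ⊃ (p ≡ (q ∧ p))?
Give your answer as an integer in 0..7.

q ≡ p = 4 ≡ 5 = 4
q ⊃ q = 4 ⊃ 4 = 7
(q ⊃ q) ∧ q = 7 ∧ 4 = 4
(q ≡ p) ∧ ((q ⊃ q) ∧ q) = 4 ∧ 4 = 4
q ∧ p = 4 ∧ 5 = 4
p ≡ (q ∧ p) = 5 ≡ 4 = 4
((q ≡ p) ∧ ((q ⊃ q) ∧ q)) ⊃ (p ≡ (q ∧ p)) = 4 ⊃ 4 = 7

7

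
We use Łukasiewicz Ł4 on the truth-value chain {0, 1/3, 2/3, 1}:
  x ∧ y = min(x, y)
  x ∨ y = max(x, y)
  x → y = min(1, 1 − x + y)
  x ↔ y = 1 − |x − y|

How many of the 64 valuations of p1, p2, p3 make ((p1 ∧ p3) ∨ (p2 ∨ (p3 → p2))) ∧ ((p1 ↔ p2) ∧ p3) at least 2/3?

14

value 1: 1 assignment (counts)
value 2/3: 13 assignments (counts)
value 1/3: 27 assignments
value 0: 23 assignments
So 14 of the 64 assignments meet the threshold.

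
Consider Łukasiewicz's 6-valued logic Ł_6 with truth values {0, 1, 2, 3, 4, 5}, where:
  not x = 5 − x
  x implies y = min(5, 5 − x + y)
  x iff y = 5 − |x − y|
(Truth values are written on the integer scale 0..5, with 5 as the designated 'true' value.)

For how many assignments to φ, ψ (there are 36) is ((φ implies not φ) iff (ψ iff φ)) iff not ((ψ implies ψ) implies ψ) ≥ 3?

33

value 5: 14 assignments (counts)
value 4: 11 assignments (counts)
value 3: 8 assignments (counts)
value 2: 1 assignment
value 1: 2 assignments
So 33 of the 36 assignments meet the threshold.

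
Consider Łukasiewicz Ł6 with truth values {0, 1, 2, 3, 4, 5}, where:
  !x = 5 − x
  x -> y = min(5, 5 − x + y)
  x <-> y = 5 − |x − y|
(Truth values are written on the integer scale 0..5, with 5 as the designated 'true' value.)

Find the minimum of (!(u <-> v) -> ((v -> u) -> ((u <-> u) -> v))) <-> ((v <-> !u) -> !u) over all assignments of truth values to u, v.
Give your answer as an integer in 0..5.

Take u = 3, v = 2:
u <-> v = 3 <-> 2 = 4
!(u <-> v) = !4 = 1
v -> u = 2 -> 3 = 5
u <-> u = 3 <-> 3 = 5
(u <-> u) -> v = 5 -> 2 = 2
(v -> u) -> ((u <-> u) -> v) = 5 -> 2 = 2
!(u <-> v) -> ((v -> u) -> ((u <-> u) -> v)) = 1 -> 2 = 5
!u = !3 = 2
v <-> !u = 2 <-> 2 = 5
!u = !3 = 2
(v <-> !u) -> !u = 5 -> 2 = 2
(!(u <-> v) -> ((v -> u) -> ((u <-> u) -> v))) <-> ((v <-> !u) -> !u) = 5 <-> 2 = 2
No assignment yields a value below 2, so this is the minimum.

2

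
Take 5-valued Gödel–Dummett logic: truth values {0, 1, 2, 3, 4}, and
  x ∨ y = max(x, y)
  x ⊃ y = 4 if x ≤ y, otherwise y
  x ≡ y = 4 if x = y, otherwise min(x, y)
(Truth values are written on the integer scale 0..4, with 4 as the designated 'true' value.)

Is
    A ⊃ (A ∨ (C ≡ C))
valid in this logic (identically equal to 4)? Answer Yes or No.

At A = 2, C = 0, for instance:
C ≡ C = 0 ≡ 0 = 4
A ∨ (C ≡ C) = 2 ∨ 4 = 4
A ⊃ (A ∨ (C ≡ C)) = 2 ⊃ 4 = 4
and checking the remaining 24 assignments likewise gives ≥ 4 in every case.

Yes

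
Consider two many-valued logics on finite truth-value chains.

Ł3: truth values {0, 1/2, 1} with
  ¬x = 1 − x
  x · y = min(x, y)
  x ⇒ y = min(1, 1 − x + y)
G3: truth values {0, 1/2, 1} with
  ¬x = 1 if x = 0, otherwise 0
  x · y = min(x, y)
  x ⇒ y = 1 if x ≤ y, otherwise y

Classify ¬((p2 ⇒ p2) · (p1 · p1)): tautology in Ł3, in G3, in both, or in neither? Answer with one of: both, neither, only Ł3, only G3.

neither

In Ł3: at p1 = 1/2, p2 = 0 the value is 1/2 — not a tautology.
In G3: at p1 = 1/2, p2 = 0 the value is 0 — not a tautology.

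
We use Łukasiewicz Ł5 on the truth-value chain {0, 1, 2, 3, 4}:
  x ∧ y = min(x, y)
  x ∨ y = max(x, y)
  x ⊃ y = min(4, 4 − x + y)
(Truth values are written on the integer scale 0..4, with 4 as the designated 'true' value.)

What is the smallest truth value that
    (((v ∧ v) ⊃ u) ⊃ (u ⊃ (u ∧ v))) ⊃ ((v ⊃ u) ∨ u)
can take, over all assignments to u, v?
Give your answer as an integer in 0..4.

Take u = 0, v = 4:
v ∧ v = 4 ∧ 4 = 4
(v ∧ v) ⊃ u = 4 ⊃ 0 = 0
u ∧ v = 0 ∧ 4 = 0
u ⊃ (u ∧ v) = 0 ⊃ 0 = 4
((v ∧ v) ⊃ u) ⊃ (u ⊃ (u ∧ v)) = 0 ⊃ 4 = 4
v ⊃ u = 4 ⊃ 0 = 0
(v ⊃ u) ∨ u = 0 ∨ 0 = 0
(((v ∧ v) ⊃ u) ⊃ (u ⊃ (u ∧ v))) ⊃ ((v ⊃ u) ∨ u) = 4 ⊃ 0 = 0
No assignment yields a value below 0, so this is the minimum.

0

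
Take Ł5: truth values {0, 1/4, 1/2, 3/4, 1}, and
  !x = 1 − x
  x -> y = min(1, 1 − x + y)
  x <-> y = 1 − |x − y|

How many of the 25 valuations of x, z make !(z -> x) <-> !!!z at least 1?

value 1: 3 assignments (counts)
value 3/4: 5 assignments
value 1/2: 6 assignments
value 1/4: 5 assignments
value 0: 6 assignments
So 3 of the 25 assignments meet the threshold.

3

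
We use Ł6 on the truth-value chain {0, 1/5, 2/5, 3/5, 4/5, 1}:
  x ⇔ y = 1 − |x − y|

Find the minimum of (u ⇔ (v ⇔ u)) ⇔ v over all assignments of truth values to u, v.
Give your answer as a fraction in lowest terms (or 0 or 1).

Take u = 2/5, v = 0:
v ⇔ u = 0 ⇔ 2/5 = 3/5
u ⇔ (v ⇔ u) = 2/5 ⇔ 3/5 = 4/5
(u ⇔ (v ⇔ u)) ⇔ v = 4/5 ⇔ 0 = 1/5
No assignment yields a value below 1/5, so this is the minimum.

1/5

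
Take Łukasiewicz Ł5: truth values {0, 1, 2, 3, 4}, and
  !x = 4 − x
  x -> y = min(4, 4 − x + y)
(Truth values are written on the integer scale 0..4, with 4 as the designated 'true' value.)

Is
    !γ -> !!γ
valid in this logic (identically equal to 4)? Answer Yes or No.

No

Counterexample: take γ = 0.
!γ = !0 = 4
!γ = !0 = 4
!!γ = !4 = 0
!γ -> !!γ = 4 -> 0 = 0
This gives 0 ≠ 4.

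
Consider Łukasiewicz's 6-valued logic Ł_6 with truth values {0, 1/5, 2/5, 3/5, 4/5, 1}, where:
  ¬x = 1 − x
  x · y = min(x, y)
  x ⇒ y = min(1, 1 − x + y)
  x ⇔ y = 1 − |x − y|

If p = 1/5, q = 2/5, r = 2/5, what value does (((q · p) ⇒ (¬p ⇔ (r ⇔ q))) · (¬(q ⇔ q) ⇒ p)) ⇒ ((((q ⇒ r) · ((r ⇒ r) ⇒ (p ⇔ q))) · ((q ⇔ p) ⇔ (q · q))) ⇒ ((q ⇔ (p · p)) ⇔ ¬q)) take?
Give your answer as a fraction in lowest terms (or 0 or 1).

q · p = 2/5 · 1/5 = 1/5
¬p = ¬1/5 = 4/5
r ⇔ q = 2/5 ⇔ 2/5 = 1
¬p ⇔ (r ⇔ q) = 4/5 ⇔ 1 = 4/5
(q · p) ⇒ (¬p ⇔ (r ⇔ q)) = 1/5 ⇒ 4/5 = 1
q ⇔ q = 2/5 ⇔ 2/5 = 1
¬(q ⇔ q) = ¬1 = 0
¬(q ⇔ q) ⇒ p = 0 ⇒ 1/5 = 1
((q · p) ⇒ (¬p ⇔ (r ⇔ q))) · (¬(q ⇔ q) ⇒ p) = 1 · 1 = 1
q ⇒ r = 2/5 ⇒ 2/5 = 1
r ⇒ r = 2/5 ⇒ 2/5 = 1
p ⇔ q = 1/5 ⇔ 2/5 = 4/5
(r ⇒ r) ⇒ (p ⇔ q) = 1 ⇒ 4/5 = 4/5
(q ⇒ r) · ((r ⇒ r) ⇒ (p ⇔ q)) = 1 · 4/5 = 4/5
q ⇔ p = 2/5 ⇔ 1/5 = 4/5
q · q = 2/5 · 2/5 = 2/5
(q ⇔ p) ⇔ (q · q) = 4/5 ⇔ 2/5 = 3/5
((q ⇒ r) · ((r ⇒ r) ⇒ (p ⇔ q))) · ((q ⇔ p) ⇔ (q · q)) = 4/5 · 3/5 = 3/5
p · p = 1/5 · 1/5 = 1/5
q ⇔ (p · p) = 2/5 ⇔ 1/5 = 4/5
¬q = ¬2/5 = 3/5
(q ⇔ (p · p)) ⇔ ¬q = 4/5 ⇔ 3/5 = 4/5
(((q ⇒ r) · ((r ⇒ r) ⇒ (p ⇔ q))) · ((q ⇔ p) ⇔ (q · q))) ⇒ ((q ⇔ (p · p)) ⇔ ¬q) = 3/5 ⇒ 4/5 = 1
(((q · p) ⇒ (¬p ⇔ (r ⇔ q))) · (¬(q ⇔ q) ⇒ p)) ⇒ ((((q ⇒ r) · ((r ⇒ r) ⇒ (p ⇔ q))) · ((q ⇔ p) ⇔ (q · q))) ⇒ ((q ⇔ (p · p)) ⇔ ¬q)) = 1 ⇒ 1 = 1

1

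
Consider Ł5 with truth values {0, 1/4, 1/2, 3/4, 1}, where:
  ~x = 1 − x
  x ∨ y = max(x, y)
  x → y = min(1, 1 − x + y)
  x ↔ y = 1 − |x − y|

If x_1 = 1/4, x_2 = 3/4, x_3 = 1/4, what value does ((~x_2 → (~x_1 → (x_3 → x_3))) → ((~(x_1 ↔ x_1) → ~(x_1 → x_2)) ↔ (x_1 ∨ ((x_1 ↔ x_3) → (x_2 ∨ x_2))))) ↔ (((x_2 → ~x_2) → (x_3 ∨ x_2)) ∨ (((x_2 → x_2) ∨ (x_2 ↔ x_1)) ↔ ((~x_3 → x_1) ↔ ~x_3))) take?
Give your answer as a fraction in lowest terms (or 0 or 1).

3/4

~x_2 = ~3/4 = 1/4
~x_1 = ~1/4 = 3/4
x_3 → x_3 = 1/4 → 1/4 = 1
~x_1 → (x_3 → x_3) = 3/4 → 1 = 1
~x_2 → (~x_1 → (x_3 → x_3)) = 1/4 → 1 = 1
x_1 ↔ x_1 = 1/4 ↔ 1/4 = 1
~(x_1 ↔ x_1) = ~1 = 0
x_1 → x_2 = 1/4 → 3/4 = 1
~(x_1 → x_2) = ~1 = 0
~(x_1 ↔ x_1) → ~(x_1 → x_2) = 0 → 0 = 1
x_1 ↔ x_3 = 1/4 ↔ 1/4 = 1
x_2 ∨ x_2 = 3/4 ∨ 3/4 = 3/4
(x_1 ↔ x_3) → (x_2 ∨ x_2) = 1 → 3/4 = 3/4
x_1 ∨ ((x_1 ↔ x_3) → (x_2 ∨ x_2)) = 1/4 ∨ 3/4 = 3/4
(~(x_1 ↔ x_1) → ~(x_1 → x_2)) ↔ (x_1 ∨ ((x_1 ↔ x_3) → (x_2 ∨ x_2))) = 1 ↔ 3/4 = 3/4
(~x_2 → (~x_1 → (x_3 → x_3))) → ((~(x_1 ↔ x_1) → ~(x_1 → x_2)) ↔ (x_1 ∨ ((x_1 ↔ x_3) → (x_2 ∨ x_2)))) = 1 → 3/4 = 3/4
~x_2 = ~3/4 = 1/4
x_2 → ~x_2 = 3/4 → 1/4 = 1/2
x_3 ∨ x_2 = 1/4 ∨ 3/4 = 3/4
(x_2 → ~x_2) → (x_3 ∨ x_2) = 1/2 → 3/4 = 1
x_2 → x_2 = 3/4 → 3/4 = 1
x_2 ↔ x_1 = 3/4 ↔ 1/4 = 1/2
(x_2 → x_2) ∨ (x_2 ↔ x_1) = 1 ∨ 1/2 = 1
~x_3 = ~1/4 = 3/4
~x_3 → x_1 = 3/4 → 1/4 = 1/2
~x_3 = ~1/4 = 3/4
(~x_3 → x_1) ↔ ~x_3 = 1/2 ↔ 3/4 = 3/4
((x_2 → x_2) ∨ (x_2 ↔ x_1)) ↔ ((~x_3 → x_1) ↔ ~x_3) = 1 ↔ 3/4 = 3/4
((x_2 → ~x_2) → (x_3 ∨ x_2)) ∨ (((x_2 → x_2) ∨ (x_2 ↔ x_1)) ↔ ((~x_3 → x_1) ↔ ~x_3)) = 1 ∨ 3/4 = 1
((~x_2 → (~x_1 → (x_3 → x_3))) → ((~(x_1 ↔ x_1) → ~(x_1 → x_2)) ↔ (x_1 ∨ ((x_1 ↔ x_3) → (x_2 ∨ x_2))))) ↔ (((x_2 → ~x_2) → (x_3 ∨ x_2)) ∨ (((x_2 → x_2) ∨ (x_2 ↔ x_1)) ↔ ((~x_3 → x_1) ↔ ~x_3))) = 3/4 ↔ 1 = 3/4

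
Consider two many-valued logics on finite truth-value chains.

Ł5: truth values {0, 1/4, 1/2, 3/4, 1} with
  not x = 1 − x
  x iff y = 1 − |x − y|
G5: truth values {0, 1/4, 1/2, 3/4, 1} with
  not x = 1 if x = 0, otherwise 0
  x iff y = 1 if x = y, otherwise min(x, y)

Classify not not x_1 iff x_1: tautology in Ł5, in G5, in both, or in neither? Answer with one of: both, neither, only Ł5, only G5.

In Ł5: every assignment gives 1 — tautology.
In G5: at x_1 = 1/4 the value is 1/4 — not a tautology.

only Ł5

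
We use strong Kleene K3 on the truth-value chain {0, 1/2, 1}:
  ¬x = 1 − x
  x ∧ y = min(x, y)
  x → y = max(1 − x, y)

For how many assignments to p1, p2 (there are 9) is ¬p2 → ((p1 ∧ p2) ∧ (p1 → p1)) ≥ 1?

3

p1 = 0, p2 = 0 ↦ 0  <
p1 = 0, p2 = 1/2 ↦ 1/2  <
p1 = 0, p2 = 1 ↦ 1  ≥
p1 = 1/2, p2 = 0 ↦ 0  <
p1 = 1/2, p2 = 1/2 ↦ 1/2  <
p1 = 1/2, p2 = 1 ↦ 1  ≥
p1 = 1, p2 = 0 ↦ 0  <
p1 = 1, p2 = 1/2 ↦ 1/2  <
p1 = 1, p2 = 1 ↦ 1  ≥
So 3 of the 9 assignments meet the threshold.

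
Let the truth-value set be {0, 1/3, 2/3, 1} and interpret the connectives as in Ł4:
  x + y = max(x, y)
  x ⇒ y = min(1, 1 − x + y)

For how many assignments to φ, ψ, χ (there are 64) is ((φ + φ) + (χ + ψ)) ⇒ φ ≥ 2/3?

45

value 1: 30 assignments (counts)
value 2/3: 15 assignments (counts)
value 1/3: 12 assignments
value 0: 7 assignments
So 45 of the 64 assignments meet the threshold.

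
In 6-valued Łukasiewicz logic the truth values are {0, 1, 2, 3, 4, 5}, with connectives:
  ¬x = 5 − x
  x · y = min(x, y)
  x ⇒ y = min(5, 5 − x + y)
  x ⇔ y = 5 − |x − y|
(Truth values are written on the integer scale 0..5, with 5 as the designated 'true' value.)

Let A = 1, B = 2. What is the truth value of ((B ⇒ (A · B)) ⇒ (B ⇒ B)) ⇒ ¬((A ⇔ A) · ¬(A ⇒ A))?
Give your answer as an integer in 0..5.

A · B = 1 · 2 = 1
B ⇒ (A · B) = 2 ⇒ 1 = 4
B ⇒ B = 2 ⇒ 2 = 5
(B ⇒ (A · B)) ⇒ (B ⇒ B) = 4 ⇒ 5 = 5
A ⇔ A = 1 ⇔ 1 = 5
A ⇒ A = 1 ⇒ 1 = 5
¬(A ⇒ A) = ¬5 = 0
(A ⇔ A) · ¬(A ⇒ A) = 5 · 0 = 0
¬((A ⇔ A) · ¬(A ⇒ A)) = ¬0 = 5
((B ⇒ (A · B)) ⇒ (B ⇒ B)) ⇒ ¬((A ⇔ A) · ¬(A ⇒ A)) = 5 ⇒ 5 = 5

5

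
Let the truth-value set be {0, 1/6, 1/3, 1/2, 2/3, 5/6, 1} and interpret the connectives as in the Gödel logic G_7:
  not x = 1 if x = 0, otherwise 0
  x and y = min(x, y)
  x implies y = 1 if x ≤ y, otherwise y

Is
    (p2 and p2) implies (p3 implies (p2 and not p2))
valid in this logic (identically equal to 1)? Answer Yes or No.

Counterexample: take p2 = 1/6, p3 = 1/6.
p2 and p2 = 1/6 and 1/6 = 1/6
not p2 = not 1/6 = 0
p2 and not p2 = 1/6 and 0 = 0
p3 implies (p2 and not p2) = 1/6 implies 0 = 0
(p2 and p2) implies (p3 implies (p2 and not p2)) = 1/6 implies 0 = 0
This gives 0 ≠ 1.

No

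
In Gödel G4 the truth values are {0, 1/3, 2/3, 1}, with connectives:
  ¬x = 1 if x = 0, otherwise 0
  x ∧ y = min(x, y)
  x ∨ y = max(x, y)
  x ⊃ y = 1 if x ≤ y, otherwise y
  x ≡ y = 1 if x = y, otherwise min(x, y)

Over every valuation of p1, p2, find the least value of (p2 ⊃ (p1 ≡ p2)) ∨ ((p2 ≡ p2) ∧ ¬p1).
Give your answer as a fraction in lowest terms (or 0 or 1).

1/3

Take p1 = 1/3, p2 = 2/3:
p1 ≡ p2 = 1/3 ≡ 2/3 = 1/3
p2 ⊃ (p1 ≡ p2) = 2/3 ⊃ 1/3 = 1/3
p2 ≡ p2 = 2/3 ≡ 2/3 = 1
¬p1 = ¬1/3 = 0
(p2 ≡ p2) ∧ ¬p1 = 1 ∧ 0 = 0
(p2 ⊃ (p1 ≡ p2)) ∨ ((p2 ≡ p2) ∧ ¬p1) = 1/3 ∨ 0 = 1/3
No assignment yields a value below 1/3, so this is the minimum.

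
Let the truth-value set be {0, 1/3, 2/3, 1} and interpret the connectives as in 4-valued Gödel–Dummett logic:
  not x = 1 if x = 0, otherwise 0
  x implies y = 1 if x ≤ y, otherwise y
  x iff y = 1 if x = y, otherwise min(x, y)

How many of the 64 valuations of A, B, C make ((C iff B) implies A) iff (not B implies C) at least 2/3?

43

value 1: 36 assignments (counts)
value 2/3: 7 assignments (counts)
value 1/3: 9 assignments
value 0: 12 assignments
So 43 of the 64 assignments meet the threshold.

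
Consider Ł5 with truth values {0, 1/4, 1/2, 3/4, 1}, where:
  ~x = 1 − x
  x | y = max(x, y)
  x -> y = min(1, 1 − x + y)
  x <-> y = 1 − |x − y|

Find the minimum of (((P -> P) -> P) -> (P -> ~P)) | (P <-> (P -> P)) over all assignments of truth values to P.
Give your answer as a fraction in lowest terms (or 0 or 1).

Take P = 3/4:
P -> P = 3/4 -> 3/4 = 1
(P -> P) -> P = 1 -> 3/4 = 3/4
~P = ~3/4 = 1/4
P -> ~P = 3/4 -> 1/4 = 1/2
((P -> P) -> P) -> (P -> ~P) = 3/4 -> 1/2 = 3/4
P -> P = 3/4 -> 3/4 = 1
P <-> (P -> P) = 3/4 <-> 1 = 3/4
(((P -> P) -> P) -> (P -> ~P)) | (P <-> (P -> P)) = 3/4 | 3/4 = 3/4
No assignment yields a value below 3/4, so this is the minimum.

3/4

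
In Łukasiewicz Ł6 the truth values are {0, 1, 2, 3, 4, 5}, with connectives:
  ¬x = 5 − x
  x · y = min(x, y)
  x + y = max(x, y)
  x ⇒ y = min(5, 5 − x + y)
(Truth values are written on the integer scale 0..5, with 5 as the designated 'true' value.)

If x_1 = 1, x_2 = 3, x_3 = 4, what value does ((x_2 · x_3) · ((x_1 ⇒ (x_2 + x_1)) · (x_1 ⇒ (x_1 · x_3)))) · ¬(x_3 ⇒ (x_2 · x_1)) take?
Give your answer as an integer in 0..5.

x_2 · x_3 = 3 · 4 = 3
x_2 + x_1 = 3 + 1 = 3
x_1 ⇒ (x_2 + x_1) = 1 ⇒ 3 = 5
x_1 · x_3 = 1 · 4 = 1
x_1 ⇒ (x_1 · x_3) = 1 ⇒ 1 = 5
(x_1 ⇒ (x_2 + x_1)) · (x_1 ⇒ (x_1 · x_3)) = 5 · 5 = 5
(x_2 · x_3) · ((x_1 ⇒ (x_2 + x_1)) · (x_1 ⇒ (x_1 · x_3))) = 3 · 5 = 3
x_2 · x_1 = 3 · 1 = 1
x_3 ⇒ (x_2 · x_1) = 4 ⇒ 1 = 2
¬(x_3 ⇒ (x_2 · x_1)) = ¬2 = 3
((x_2 · x_3) · ((x_1 ⇒ (x_2 + x_1)) · (x_1 ⇒ (x_1 · x_3)))) · ¬(x_3 ⇒ (x_2 · x_1)) = 3 · 3 = 3

3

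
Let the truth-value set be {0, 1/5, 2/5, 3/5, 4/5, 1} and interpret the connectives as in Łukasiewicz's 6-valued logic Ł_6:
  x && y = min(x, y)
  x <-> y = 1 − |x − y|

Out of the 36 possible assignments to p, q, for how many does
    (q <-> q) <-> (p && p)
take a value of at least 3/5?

18

value 1: 6 assignments (counts)
value 4/5: 6 assignments (counts)
value 3/5: 6 assignments (counts)
value 2/5: 6 assignments
value 1/5: 6 assignments
value 0: 6 assignments
So 18 of the 36 assignments meet the threshold.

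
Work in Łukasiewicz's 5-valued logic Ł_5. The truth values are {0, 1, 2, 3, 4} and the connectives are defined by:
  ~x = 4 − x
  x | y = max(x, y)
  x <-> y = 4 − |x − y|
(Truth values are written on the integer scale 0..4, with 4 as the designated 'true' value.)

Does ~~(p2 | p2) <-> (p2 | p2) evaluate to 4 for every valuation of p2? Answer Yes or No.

p2 = 0 ↦ 4
p2 = 1 ↦ 4
p2 = 2 ↦ 4
p2 = 3 ↦ 4
p2 = 4 ↦ 4
Every assignment gives a value ≥ 4.

Yes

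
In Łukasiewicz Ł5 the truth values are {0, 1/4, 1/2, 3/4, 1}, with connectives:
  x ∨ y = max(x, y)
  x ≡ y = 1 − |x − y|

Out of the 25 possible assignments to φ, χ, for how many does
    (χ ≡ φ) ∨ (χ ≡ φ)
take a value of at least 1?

5

value 1: 5 assignments (counts)
value 3/4: 8 assignments
value 1/2: 6 assignments
value 1/4: 4 assignments
value 0: 2 assignments
So 5 of the 25 assignments meet the threshold.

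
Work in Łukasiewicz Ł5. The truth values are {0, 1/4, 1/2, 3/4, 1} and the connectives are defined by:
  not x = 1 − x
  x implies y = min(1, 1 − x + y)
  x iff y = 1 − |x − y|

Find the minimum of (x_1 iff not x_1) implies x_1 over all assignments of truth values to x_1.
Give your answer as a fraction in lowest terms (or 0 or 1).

1/2

Take x_1 = 1/2:
not x_1 = not 1/2 = 1/2
x_1 iff not x_1 = 1/2 iff 1/2 = 1
(x_1 iff not x_1) implies x_1 = 1 implies 1/2 = 1/2
No assignment yields a value below 1/2, so this is the minimum.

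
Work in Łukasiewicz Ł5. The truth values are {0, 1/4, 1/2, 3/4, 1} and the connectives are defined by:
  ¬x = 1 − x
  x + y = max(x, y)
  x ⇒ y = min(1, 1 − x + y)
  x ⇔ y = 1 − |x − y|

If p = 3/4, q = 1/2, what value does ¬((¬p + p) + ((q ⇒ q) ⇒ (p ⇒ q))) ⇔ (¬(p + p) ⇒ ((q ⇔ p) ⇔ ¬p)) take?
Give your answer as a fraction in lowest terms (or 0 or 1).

1/4

¬p = ¬3/4 = 1/4
¬p + p = 1/4 + 3/4 = 3/4
q ⇒ q = 1/2 ⇒ 1/2 = 1
p ⇒ q = 3/4 ⇒ 1/2 = 3/4
(q ⇒ q) ⇒ (p ⇒ q) = 1 ⇒ 3/4 = 3/4
(¬p + p) + ((q ⇒ q) ⇒ (p ⇒ q)) = 3/4 + 3/4 = 3/4
¬((¬p + p) + ((q ⇒ q) ⇒ (p ⇒ q))) = ¬3/4 = 1/4
p + p = 3/4 + 3/4 = 3/4
¬(p + p) = ¬3/4 = 1/4
q ⇔ p = 1/2 ⇔ 3/4 = 3/4
¬p = ¬3/4 = 1/4
(q ⇔ p) ⇔ ¬p = 3/4 ⇔ 1/4 = 1/2
¬(p + p) ⇒ ((q ⇔ p) ⇔ ¬p) = 1/4 ⇒ 1/2 = 1
¬((¬p + p) + ((q ⇒ q) ⇒ (p ⇒ q))) ⇔ (¬(p + p) ⇒ ((q ⇔ p) ⇔ ¬p)) = 1/4 ⇔ 1 = 1/4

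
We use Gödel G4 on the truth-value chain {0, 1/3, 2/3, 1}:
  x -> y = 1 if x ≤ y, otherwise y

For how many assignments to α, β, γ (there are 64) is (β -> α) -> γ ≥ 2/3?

value 1: 30 assignments (counts)
value 2/3: 10 assignments (counts)
value 1/3: 11 assignments
value 0: 13 assignments
So 40 of the 64 assignments meet the threshold.

40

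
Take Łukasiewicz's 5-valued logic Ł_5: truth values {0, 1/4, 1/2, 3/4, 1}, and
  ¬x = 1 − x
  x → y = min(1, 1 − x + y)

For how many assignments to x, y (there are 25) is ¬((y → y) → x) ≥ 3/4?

10

value 1: 5 assignments (counts)
value 3/4: 5 assignments (counts)
value 1/2: 5 assignments
value 1/4: 5 assignments
value 0: 5 assignments
So 10 of the 25 assignments meet the threshold.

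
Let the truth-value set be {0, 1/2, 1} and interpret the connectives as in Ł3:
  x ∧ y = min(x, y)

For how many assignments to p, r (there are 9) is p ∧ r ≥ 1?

p = 0, r = 0 ↦ 0  <
p = 0, r = 1/2 ↦ 0  <
p = 0, r = 1 ↦ 0  <
p = 1/2, r = 0 ↦ 0  <
p = 1/2, r = 1/2 ↦ 1/2  <
p = 1/2, r = 1 ↦ 1/2  <
p = 1, r = 0 ↦ 0  <
p = 1, r = 1/2 ↦ 1/2  <
p = 1, r = 1 ↦ 1  ≥
So 1 of the 9 assignments meets the threshold.

1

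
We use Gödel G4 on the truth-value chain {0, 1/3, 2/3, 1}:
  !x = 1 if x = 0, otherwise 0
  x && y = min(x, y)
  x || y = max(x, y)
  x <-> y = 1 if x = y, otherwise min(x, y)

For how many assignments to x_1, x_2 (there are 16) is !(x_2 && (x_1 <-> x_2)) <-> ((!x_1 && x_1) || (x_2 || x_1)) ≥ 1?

2

x_1 = 0, x_2 = 0 ↦ 0  <
x_1 = 0, x_2 = 1/3 ↦ 1/3  <
x_1 = 0, x_2 = 2/3 ↦ 2/3  <
x_1 = 0, x_2 = 1 ↦ 1  ≥
x_1 = 1/3, x_2 = 0 ↦ 1/3  <
x_1 = 1/3, x_2 = 1/3 ↦ 0  <
x_1 = 1/3, x_2 = 2/3 ↦ 0  <
x_1 = 1/3, x_2 = 1 ↦ 0  <
x_1 = 2/3, x_2 = 0 ↦ 2/3  <
x_1 = 2/3, x_2 = 1/3 ↦ 0  <
x_1 = 2/3, x_2 = 2/3 ↦ 0  <
x_1 = 2/3, x_2 = 1 ↦ 0  <
x_1 = 1, x_2 = 0 ↦ 1  ≥
x_1 = 1, x_2 = 1/3 ↦ 0  <
x_1 = 1, x_2 = 2/3 ↦ 0  <
x_1 = 1, x_2 = 1 ↦ 0  <
So 2 of the 16 assignments meet the threshold.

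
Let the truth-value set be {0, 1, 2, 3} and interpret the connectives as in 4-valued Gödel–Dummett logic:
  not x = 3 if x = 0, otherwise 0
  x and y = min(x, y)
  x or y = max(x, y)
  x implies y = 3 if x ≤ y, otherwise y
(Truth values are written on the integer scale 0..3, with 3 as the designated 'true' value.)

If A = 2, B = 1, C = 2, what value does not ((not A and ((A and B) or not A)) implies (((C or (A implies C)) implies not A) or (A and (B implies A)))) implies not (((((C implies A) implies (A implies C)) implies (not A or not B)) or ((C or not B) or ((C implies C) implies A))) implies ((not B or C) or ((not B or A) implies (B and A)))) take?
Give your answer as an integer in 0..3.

not A = not 2 = 0
A and B = 2 and 1 = 1
not A = not 2 = 0
(A and B) or not A = 1 or 0 = 1
not A and ((A and B) or not A) = 0 and 1 = 0
A implies C = 2 implies 2 = 3
C or (A implies C) = 2 or 3 = 3
not A = not 2 = 0
(C or (A implies C)) implies not A = 3 implies 0 = 0
B implies A = 1 implies 2 = 3
A and (B implies A) = 2 and 3 = 2
((C or (A implies C)) implies not A) or (A and (B implies A)) = 0 or 2 = 2
(not A and ((A and B) or not A)) implies (((C or (A implies C)) implies not A) or (A and (B implies A))) = 0 implies 2 = 3
not ((not A and ((A and B) or not A)) implies (((C or (A implies C)) implies not A) or (A and (B implies A)))) = not 3 = 0
C implies A = 2 implies 2 = 3
A implies C = 2 implies 2 = 3
(C implies A) implies (A implies C) = 3 implies 3 = 3
not A = not 2 = 0
not B = not 1 = 0
not A or not B = 0 or 0 = 0
((C implies A) implies (A implies C)) implies (not A or not B) = 3 implies 0 = 0
not B = not 1 = 0
C or not B = 2 or 0 = 2
C implies C = 2 implies 2 = 3
(C implies C) implies A = 3 implies 2 = 2
(C or not B) or ((C implies C) implies A) = 2 or 2 = 2
(((C implies A) implies (A implies C)) implies (not A or not B)) or ((C or not B) or ((C implies C) implies A)) = 0 or 2 = 2
not B = not 1 = 0
not B or C = 0 or 2 = 2
not B = not 1 = 0
not B or A = 0 or 2 = 2
B and A = 1 and 2 = 1
(not B or A) implies (B and A) = 2 implies 1 = 1
(not B or C) or ((not B or A) implies (B and A)) = 2 or 1 = 2
((((C implies A) implies (A implies C)) implies (not A or not B)) or ((C or not B) or ((C implies C) implies A))) implies ((not B or C) or ((not B or A) implies (B and A))) = 2 implies 2 = 3
not (((((C implies A) implies (A implies C)) implies (not A or not B)) or ((C or not B) or ((C implies C) implies A))) implies ((not B or C) or ((not B or A) implies (B and A)))) = not 3 = 0
not ((not A and ((A and B) or not A)) implies (((C or (A implies C)) implies not A) or (A and (B implies A)))) implies not (((((C implies A) implies (A implies C)) implies (not A or not B)) or ((C or not B) or ((C implies C) implies A))) implies ((not B or C) or ((not B or A) implies (B and A)))) = 0 implies 0 = 3

3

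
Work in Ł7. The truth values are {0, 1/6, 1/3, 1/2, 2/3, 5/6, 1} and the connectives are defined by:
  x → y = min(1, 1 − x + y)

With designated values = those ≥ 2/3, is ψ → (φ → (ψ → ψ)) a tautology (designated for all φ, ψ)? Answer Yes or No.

Yes

At φ = 2/3, ψ = 1, for instance:
ψ → ψ = 1 → 1 = 1
φ → (ψ → ψ) = 2/3 → 1 = 1
ψ → (φ → (ψ → ψ)) = 1 → 1 = 1
and checking the remaining 48 assignments likewise gives ≥ 2/3 in every case.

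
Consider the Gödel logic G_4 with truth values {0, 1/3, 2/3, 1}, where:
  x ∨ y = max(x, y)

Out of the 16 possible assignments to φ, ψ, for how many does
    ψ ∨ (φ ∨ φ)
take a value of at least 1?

7

φ = 0, ψ = 0 ↦ 0  <
φ = 0, ψ = 1/3 ↦ 1/3  <
φ = 0, ψ = 2/3 ↦ 2/3  <
φ = 0, ψ = 1 ↦ 1  ≥
φ = 1/3, ψ = 0 ↦ 1/3  <
φ = 1/3, ψ = 1/3 ↦ 1/3  <
φ = 1/3, ψ = 2/3 ↦ 2/3  <
φ = 1/3, ψ = 1 ↦ 1  ≥
φ = 2/3, ψ = 0 ↦ 2/3  <
φ = 2/3, ψ = 1/3 ↦ 2/3  <
φ = 2/3, ψ = 2/3 ↦ 2/3  <
φ = 2/3, ψ = 1 ↦ 1  ≥
φ = 1, ψ = 0 ↦ 1  ≥
φ = 1, ψ = 1/3 ↦ 1  ≥
φ = 1, ψ = 2/3 ↦ 1  ≥
φ = 1, ψ = 1 ↦ 1  ≥
So 7 of the 16 assignments meet the threshold.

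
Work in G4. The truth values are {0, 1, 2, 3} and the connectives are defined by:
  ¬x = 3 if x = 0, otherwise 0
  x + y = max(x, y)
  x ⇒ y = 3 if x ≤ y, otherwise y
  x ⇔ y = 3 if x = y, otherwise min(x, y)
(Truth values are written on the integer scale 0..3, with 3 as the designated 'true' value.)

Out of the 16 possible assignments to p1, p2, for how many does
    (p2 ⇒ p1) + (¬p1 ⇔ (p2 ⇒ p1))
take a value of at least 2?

11

p1 = 0, p2 = 0 ↦ 3  ≥
p1 = 0, p2 = 1 ↦ 0  <
p1 = 0, p2 = 2 ↦ 0  <
p1 = 0, p2 = 3 ↦ 0  <
p1 = 1, p2 = 0 ↦ 3  ≥
p1 = 1, p2 = 1 ↦ 3  ≥
p1 = 1, p2 = 2 ↦ 1  <
p1 = 1, p2 = 3 ↦ 1  <
p1 = 2, p2 = 0 ↦ 3  ≥
p1 = 2, p2 = 1 ↦ 3  ≥
p1 = 2, p2 = 2 ↦ 3  ≥
p1 = 2, p2 = 3 ↦ 2  ≥
p1 = 3, p2 = 0 ↦ 3  ≥
p1 = 3, p2 = 1 ↦ 3  ≥
p1 = 3, p2 = 2 ↦ 3  ≥
p1 = 3, p2 = 3 ↦ 3  ≥
So 11 of the 16 assignments meet the threshold.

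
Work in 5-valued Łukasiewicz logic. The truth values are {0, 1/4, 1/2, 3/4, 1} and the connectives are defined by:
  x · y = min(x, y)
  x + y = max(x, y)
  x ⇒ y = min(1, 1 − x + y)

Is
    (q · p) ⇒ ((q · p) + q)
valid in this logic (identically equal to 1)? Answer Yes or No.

At p = 1/2, q = 3/4, for instance:
q · p = 3/4 · 1/2 = 1/2
(q · p) + q = 1/2 + 3/4 = 3/4
(q · p) ⇒ ((q · p) + q) = 1/2 ⇒ 3/4 = 1
and checking the remaining 24 assignments likewise gives ≥ 1 in every case.

Yes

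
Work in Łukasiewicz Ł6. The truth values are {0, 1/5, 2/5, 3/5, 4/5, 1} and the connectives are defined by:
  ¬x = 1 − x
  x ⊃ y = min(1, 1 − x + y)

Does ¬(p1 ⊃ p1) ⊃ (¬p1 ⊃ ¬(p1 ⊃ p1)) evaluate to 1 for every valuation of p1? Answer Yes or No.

p1 = 0 ↦ 1
p1 = 1/5 ↦ 1
p1 = 2/5 ↦ 1
p1 = 3/5 ↦ 1
p1 = 4/5 ↦ 1
p1 = 1 ↦ 1
Every assignment gives a value ≥ 1.

Yes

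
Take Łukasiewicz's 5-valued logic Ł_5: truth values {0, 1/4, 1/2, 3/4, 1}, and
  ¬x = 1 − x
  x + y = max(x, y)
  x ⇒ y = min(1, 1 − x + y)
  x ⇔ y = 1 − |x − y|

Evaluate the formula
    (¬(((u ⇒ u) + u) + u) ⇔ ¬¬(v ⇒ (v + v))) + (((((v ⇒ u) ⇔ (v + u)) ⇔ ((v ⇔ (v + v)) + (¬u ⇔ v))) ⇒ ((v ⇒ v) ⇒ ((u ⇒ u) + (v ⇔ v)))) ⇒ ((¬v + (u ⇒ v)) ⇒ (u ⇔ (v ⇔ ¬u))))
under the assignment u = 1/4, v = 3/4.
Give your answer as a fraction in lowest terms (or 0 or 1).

1/4

u ⇒ u = 1/4 ⇒ 1/4 = 1
(u ⇒ u) + u = 1 + 1/4 = 1
((u ⇒ u) + u) + u = 1 + 1/4 = 1
¬(((u ⇒ u) + u) + u) = ¬1 = 0
v + v = 3/4 + 3/4 = 3/4
v ⇒ (v + v) = 3/4 ⇒ 3/4 = 1
¬(v ⇒ (v + v)) = ¬1 = 0
¬¬(v ⇒ (v + v)) = ¬0 = 1
¬(((u ⇒ u) + u) + u) ⇔ ¬¬(v ⇒ (v + v)) = 0 ⇔ 1 = 0
v ⇒ u = 3/4 ⇒ 1/4 = 1/2
v + u = 3/4 + 1/4 = 3/4
(v ⇒ u) ⇔ (v + u) = 1/2 ⇔ 3/4 = 3/4
v + v = 3/4 + 3/4 = 3/4
v ⇔ (v + v) = 3/4 ⇔ 3/4 = 1
¬u = ¬1/4 = 3/4
¬u ⇔ v = 3/4 ⇔ 3/4 = 1
(v ⇔ (v + v)) + (¬u ⇔ v) = 1 + 1 = 1
((v ⇒ u) ⇔ (v + u)) ⇔ ((v ⇔ (v + v)) + (¬u ⇔ v)) = 3/4 ⇔ 1 = 3/4
v ⇒ v = 3/4 ⇒ 3/4 = 1
u ⇒ u = 1/4 ⇒ 1/4 = 1
v ⇔ v = 3/4 ⇔ 3/4 = 1
(u ⇒ u) + (v ⇔ v) = 1 + 1 = 1
(v ⇒ v) ⇒ ((u ⇒ u) + (v ⇔ v)) = 1 ⇒ 1 = 1
(((v ⇒ u) ⇔ (v + u)) ⇔ ((v ⇔ (v + v)) + (¬u ⇔ v))) ⇒ ((v ⇒ v) ⇒ ((u ⇒ u) + (v ⇔ v))) = 3/4 ⇒ 1 = 1
¬v = ¬3/4 = 1/4
u ⇒ v = 1/4 ⇒ 3/4 = 1
¬v + (u ⇒ v) = 1/4 + 1 = 1
¬u = ¬1/4 = 3/4
v ⇔ ¬u = 3/4 ⇔ 3/4 = 1
u ⇔ (v ⇔ ¬u) = 1/4 ⇔ 1 = 1/4
(¬v + (u ⇒ v)) ⇒ (u ⇔ (v ⇔ ¬u)) = 1 ⇒ 1/4 = 1/4
((((v ⇒ u) ⇔ (v + u)) ⇔ ((v ⇔ (v + v)) + (¬u ⇔ v))) ⇒ ((v ⇒ v) ⇒ ((u ⇒ u) + (v ⇔ v)))) ⇒ ((¬v + (u ⇒ v)) ⇒ (u ⇔ (v ⇔ ¬u))) = 1 ⇒ 1/4 = 1/4
(¬(((u ⇒ u) + u) + u) ⇔ ¬¬(v ⇒ (v + v))) + (((((v ⇒ u) ⇔ (v + u)) ⇔ ((v ⇔ (v + v)) + (¬u ⇔ v))) ⇒ ((v ⇒ v) ⇒ ((u ⇒ u) + (v ⇔ v)))) ⇒ ((¬v + (u ⇒ v)) ⇒ (u ⇔ (v ⇔ ¬u)))) = 0 + 1/4 = 1/4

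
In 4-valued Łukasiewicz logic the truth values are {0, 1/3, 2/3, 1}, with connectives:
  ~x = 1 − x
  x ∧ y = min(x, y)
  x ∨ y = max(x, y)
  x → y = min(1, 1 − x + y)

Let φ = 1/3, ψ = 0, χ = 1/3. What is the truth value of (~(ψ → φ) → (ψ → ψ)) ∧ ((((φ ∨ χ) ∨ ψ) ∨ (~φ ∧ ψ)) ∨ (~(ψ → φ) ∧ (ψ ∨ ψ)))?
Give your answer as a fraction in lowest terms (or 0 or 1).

ψ → φ = 0 → 1/3 = 1
~(ψ → φ) = ~1 = 0
ψ → ψ = 0 → 0 = 1
~(ψ → φ) → (ψ → ψ) = 0 → 1 = 1
φ ∨ χ = 1/3 ∨ 1/3 = 1/3
(φ ∨ χ) ∨ ψ = 1/3 ∨ 0 = 1/3
~φ = ~1/3 = 2/3
~φ ∧ ψ = 2/3 ∧ 0 = 0
((φ ∨ χ) ∨ ψ) ∨ (~φ ∧ ψ) = 1/3 ∨ 0 = 1/3
ψ → φ = 0 → 1/3 = 1
~(ψ → φ) = ~1 = 0
ψ ∨ ψ = 0 ∨ 0 = 0
~(ψ → φ) ∧ (ψ ∨ ψ) = 0 ∧ 0 = 0
(((φ ∨ χ) ∨ ψ) ∨ (~φ ∧ ψ)) ∨ (~(ψ → φ) ∧ (ψ ∨ ψ)) = 1/3 ∨ 0 = 1/3
(~(ψ → φ) → (ψ → ψ)) ∧ ((((φ ∨ χ) ∨ ψ) ∨ (~φ ∧ ψ)) ∨ (~(ψ → φ) ∧ (ψ ∨ ψ))) = 1 ∧ 1/3 = 1/3

1/3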